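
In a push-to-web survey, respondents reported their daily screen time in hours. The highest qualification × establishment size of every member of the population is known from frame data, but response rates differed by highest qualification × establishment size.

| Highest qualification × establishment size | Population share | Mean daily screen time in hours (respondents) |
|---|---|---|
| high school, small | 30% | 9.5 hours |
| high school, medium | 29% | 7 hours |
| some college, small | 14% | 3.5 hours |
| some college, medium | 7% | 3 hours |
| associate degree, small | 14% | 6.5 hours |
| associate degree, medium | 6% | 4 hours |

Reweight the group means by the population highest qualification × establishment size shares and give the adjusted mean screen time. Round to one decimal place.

6.7

Reweight to the known highest qualification × establishment size distribution:
  high school, small: 0.3 × 9.5 = 2.85
  high school, medium: 0.29 × 7 = 2.03
  some college, small: 0.14 × 3.5 = 0.49
  some college, medium: 0.07 × 3 = 0.21
  associate degree, small: 0.14 × 6.5 = 0.91
  associate degree, medium: 0.06 × 4 = 0.24
Post-stratified estimate = 6.73 → 6.7.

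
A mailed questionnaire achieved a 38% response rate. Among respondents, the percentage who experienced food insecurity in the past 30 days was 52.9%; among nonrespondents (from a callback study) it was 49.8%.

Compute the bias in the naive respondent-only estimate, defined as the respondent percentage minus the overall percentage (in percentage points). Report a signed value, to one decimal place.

Nonresponse fraction = 1 − 0.38 = 0.62.
Bias = (nonresponse fraction) × (respondent percentage − nonrespondent percentage)
     = 0.62 × (52.9 − 49.8) = 0.62 × 3.1 = 1.922.

+1.9 percentage points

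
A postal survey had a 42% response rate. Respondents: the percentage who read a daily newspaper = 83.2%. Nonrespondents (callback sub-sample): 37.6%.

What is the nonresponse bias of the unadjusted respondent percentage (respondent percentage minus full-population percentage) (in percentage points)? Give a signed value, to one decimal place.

+26.4 percentage points

Nonresponse fraction = 1 − 0.42 = 0.58.
Bias = (nonresponse fraction) × (respondent percentage − nonrespondent percentage)
     = 0.58 × (83.2 − 37.6) = 0.58 × 45.6 = 26.448.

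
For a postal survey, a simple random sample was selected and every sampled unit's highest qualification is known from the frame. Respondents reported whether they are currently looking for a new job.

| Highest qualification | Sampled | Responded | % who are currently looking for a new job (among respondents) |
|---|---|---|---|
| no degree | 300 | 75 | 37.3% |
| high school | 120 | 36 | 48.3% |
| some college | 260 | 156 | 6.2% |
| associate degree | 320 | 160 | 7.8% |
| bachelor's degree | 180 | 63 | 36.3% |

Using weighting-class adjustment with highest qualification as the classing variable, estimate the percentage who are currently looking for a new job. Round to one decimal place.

23.4%

Class response rates: no degree 75/300 = 25%, high school 36/120 = 30%, some college 156/260 = 60%, associate degree 160/320 = 50%, bachelor's degree 63/180 = 35%.
Each respondent's weight = sampled/responded in their class; summing within a class gives n_sampled, so:
  no degree: 300 × 37.3 = 11,190
  high school: 120 × 48.3 = 5796
  some college: 260 × 6.2 = 1612
  associate degree: 320 × 7.8 = 2496
  bachelor's degree: 180 × 36.3 = 6534
Adjusted estimate = 27,628 / 1,180 = 23.4136 → 23.4%.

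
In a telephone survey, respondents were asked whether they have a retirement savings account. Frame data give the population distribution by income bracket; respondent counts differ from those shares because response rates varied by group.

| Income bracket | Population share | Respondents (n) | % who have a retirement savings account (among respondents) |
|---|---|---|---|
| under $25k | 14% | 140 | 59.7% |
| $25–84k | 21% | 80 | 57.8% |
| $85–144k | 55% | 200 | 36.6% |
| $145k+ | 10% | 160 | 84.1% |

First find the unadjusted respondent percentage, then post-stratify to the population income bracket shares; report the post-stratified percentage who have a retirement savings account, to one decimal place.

Unadjusted (pooled respondent) estimate weights by respondent counts:
  (140/580)×59.7 + (80/580)×57.8 + (200/580)×36.6 + (160/580)×84.1 = 58.2034%
Post-stratified estimate weights by population shares:
  0.14×59.7 + 0.21×57.8 + 0.55×36.6 + 0.1×84.1 = 49.036%

49.0%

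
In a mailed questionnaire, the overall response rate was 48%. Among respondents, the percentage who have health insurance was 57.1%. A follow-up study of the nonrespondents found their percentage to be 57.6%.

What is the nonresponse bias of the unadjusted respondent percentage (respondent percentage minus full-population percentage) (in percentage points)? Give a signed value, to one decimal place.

Nonresponse fraction = 1 − 0.48 = 0.52.
Bias = (nonresponse fraction) × (respondent percentage − nonrespondent percentage)
     = 0.52 × (57.1 − 57.6) = 0.52 × -0.5 = -0.26.

-0.3 percentage points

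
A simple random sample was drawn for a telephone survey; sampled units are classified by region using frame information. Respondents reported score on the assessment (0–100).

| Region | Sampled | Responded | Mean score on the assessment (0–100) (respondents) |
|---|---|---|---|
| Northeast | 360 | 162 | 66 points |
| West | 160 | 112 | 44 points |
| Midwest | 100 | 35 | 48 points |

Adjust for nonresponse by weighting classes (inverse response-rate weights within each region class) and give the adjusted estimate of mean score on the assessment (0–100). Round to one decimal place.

57.4

Class response rates: Northeast 162/360 = 45%, West 112/160 = 70%, Midwest 35/100 = 35%.
Each respondent's weight = sampled/responded in their class; summing within a class gives n_sampled, so:
  Northeast: 360 × 66 = 23,760
  West: 160 × 44 = 7040
  Midwest: 100 × 48 = 4800
Adjusted estimate = 35,600 / 620 = 57.4194 → 57.4.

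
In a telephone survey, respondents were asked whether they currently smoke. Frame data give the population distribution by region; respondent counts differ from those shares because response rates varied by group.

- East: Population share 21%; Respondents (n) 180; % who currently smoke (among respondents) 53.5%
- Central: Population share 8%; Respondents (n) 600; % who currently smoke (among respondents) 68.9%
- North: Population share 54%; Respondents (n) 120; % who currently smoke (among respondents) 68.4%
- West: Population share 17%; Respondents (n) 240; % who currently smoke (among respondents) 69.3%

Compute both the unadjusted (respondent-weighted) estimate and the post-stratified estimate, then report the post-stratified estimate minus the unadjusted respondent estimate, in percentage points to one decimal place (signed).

-1.0 percentage points

Without adjustment, the pooled respondent share is:
  (180/1140)×53.5 + (600/1140)×68.9 + (120/1140)×68.4 + (240/1140)×69.3 = 66.5%
Reweighting by population region shares:
  0.21×53.5 + 0.08×68.9 + 0.54×68.4 + 0.17×69.3 = 65.464%
Difference = 65.464 − 66.5 = -1.036 pp.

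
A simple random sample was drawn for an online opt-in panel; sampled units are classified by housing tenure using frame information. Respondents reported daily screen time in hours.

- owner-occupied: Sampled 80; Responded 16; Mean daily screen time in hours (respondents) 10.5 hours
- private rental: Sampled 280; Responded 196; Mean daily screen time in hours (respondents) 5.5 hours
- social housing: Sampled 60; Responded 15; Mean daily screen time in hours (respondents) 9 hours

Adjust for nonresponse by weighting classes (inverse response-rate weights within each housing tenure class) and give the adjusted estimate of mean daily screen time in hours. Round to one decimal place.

7.0

Response rates by class: owner-occupied 16/80 = 20%, private rental 196/280 = 70%, social housing 15/60 = 25%.
Inverse-response-rate weighting restores each class to its sampled count, so class totals weight by n_sampled:
  owner-occupied: 80 × 10.5 = 840
  private rental: 280 × 5.5 = 1540
  social housing: 60 × 9 = 540
Adjusted estimate = 2920 / 420 = 6.95238 → 7.0.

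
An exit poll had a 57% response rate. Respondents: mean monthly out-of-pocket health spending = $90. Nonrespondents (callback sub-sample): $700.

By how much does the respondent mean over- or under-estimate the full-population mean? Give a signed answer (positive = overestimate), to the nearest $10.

Nonresponse fraction = 1 − 0.57 = 0.43.
Bias = (nonresponse fraction) × (respondent mean − nonrespondent mean)
     = 0.43 × (90 − 700) = 0.43 × -610 = -262.3.

-$260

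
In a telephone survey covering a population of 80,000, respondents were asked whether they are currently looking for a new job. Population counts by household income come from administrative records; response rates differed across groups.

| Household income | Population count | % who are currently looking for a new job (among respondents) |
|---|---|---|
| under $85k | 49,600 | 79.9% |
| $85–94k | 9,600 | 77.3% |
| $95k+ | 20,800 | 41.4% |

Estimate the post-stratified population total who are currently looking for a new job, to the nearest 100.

Estimated count per cell = population count × respondent percentage:
  under $85k: 49,600 × 79.9% = 39630.4
  $85–94k: 9,600 × 77.3% = 7420.8
  $95k+: 20,800 × 41.4% = 8611.2
Estimated total = 55662.4 → 55,700.

55,700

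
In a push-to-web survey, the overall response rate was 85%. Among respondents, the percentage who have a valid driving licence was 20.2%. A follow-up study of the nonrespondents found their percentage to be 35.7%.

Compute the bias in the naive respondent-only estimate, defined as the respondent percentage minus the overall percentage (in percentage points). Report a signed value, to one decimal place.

-2.3 percentage points

Nonresponse fraction = 1 − 0.85 = 0.15.
Bias = (nonresponse fraction) × (respondent percentage − nonrespondent percentage)
     = 0.15 × (20.2 − 35.7) = 0.15 × -15.5 = -2.325.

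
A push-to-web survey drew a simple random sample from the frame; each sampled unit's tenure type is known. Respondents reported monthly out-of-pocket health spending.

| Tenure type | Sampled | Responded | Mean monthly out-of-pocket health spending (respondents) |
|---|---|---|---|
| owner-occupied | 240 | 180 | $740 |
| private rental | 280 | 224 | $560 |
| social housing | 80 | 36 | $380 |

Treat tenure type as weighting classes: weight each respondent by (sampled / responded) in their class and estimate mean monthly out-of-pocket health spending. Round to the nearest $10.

$610

Response rates by class: owner-occupied 180/240 = 75%, private rental 224/280 = 80%, social housing 36/80 = 45%.
Each respondent's weight = sampled/responded in their class; summing within a class gives n_sampled, so:
  owner-occupied: 240 × 740 = 177,600
  private rental: 280 × 560 = 156,800
  social housing: 80 × 380 = 30,400
Adjusted estimate = 364,800 / 600 = 608 → $610.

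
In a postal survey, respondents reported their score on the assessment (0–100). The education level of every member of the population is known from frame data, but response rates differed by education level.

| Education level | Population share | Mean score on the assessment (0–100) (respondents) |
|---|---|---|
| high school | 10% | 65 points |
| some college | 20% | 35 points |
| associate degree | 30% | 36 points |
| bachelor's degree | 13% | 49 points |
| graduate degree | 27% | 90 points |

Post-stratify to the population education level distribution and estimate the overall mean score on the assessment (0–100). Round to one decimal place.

55.0

Reweight to the known education level distribution:
  high school: 0.1 × 65 = 6.5
  some college: 0.2 × 35 = 7
  associate degree: 0.3 × 36 = 10.8
  bachelor's degree: 0.13 × 49 = 6.37
  graduate degree: 0.27 × 90 = 24.3
Post-stratified estimate = 54.97 → 55.0.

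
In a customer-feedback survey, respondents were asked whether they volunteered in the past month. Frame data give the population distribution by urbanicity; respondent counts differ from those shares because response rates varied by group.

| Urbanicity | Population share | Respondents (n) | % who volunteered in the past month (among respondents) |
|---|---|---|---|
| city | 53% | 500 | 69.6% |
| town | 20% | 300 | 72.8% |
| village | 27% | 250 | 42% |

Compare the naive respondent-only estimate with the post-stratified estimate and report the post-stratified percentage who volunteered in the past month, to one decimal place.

Without adjustment, the pooled respondent share is:
  (500/1050)×69.6 + (300/1050)×72.8 + (250/1050)×42 = 63.9429%
Post-stratified estimate weights by population shares:
  0.53×69.6 + 0.2×72.8 + 0.27×42 = 62.788%

62.8%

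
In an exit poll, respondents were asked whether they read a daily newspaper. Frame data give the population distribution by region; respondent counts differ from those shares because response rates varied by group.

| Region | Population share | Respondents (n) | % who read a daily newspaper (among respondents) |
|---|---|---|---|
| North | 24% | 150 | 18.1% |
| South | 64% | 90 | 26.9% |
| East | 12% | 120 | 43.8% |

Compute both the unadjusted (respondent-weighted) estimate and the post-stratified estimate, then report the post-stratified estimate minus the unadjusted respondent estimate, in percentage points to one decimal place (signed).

Unadjusted (pooled respondent) estimate weights by respondent counts:
  (150/360)×18.1 + (90/360)×26.9 + (120/360)×43.8 = 28.8667%
Reweighting by population region shares:
  0.24×18.1 + 0.64×26.9 + 0.12×43.8 = 26.816%
Difference = 26.816 − 28.8667 = -2.0507 pp.

-2.1 percentage points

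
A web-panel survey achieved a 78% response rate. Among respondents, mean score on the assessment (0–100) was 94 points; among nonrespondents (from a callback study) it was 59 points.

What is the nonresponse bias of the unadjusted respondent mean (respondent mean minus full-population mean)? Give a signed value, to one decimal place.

Nonresponse fraction = 1 − 0.78 = 0.22.
Bias = (nonresponse fraction) × (respondent mean − nonrespondent mean)
     = 0.22 × (94 − 59) = 0.22 × 35 = 7.7.

+7.7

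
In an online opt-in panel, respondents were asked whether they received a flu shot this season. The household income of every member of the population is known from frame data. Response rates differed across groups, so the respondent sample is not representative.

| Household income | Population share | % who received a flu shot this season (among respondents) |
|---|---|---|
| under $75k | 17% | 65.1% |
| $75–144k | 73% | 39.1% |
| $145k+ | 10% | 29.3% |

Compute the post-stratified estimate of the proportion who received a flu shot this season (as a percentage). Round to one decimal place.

Reweight to the known household income distribution:
  under $75k: 0.17 × 65.1 = 11.067
  $75–144k: 0.73 × 39.1 = 28.543
  $145k+: 0.1 × 29.3 = 2.93
Post-stratified estimate = 42.54 → 42.5%.

42.5%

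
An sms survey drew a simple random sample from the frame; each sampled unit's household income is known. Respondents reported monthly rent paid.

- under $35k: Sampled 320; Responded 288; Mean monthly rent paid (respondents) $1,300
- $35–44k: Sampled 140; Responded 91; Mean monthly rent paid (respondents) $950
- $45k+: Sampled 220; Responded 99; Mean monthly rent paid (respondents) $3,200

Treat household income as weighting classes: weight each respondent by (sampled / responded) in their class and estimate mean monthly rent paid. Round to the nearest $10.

Response rates by class: under $35k 288/320 = 90%, $35–44k 91/140 = 65%, $45k+ 99/220 = 45%.
With weight = n_sampled/n_responded per class, the weighted class total is n_sampled:
  under $35k: 320 × 1300 = 416,000
  $35–44k: 140 × 950 = 133,000
  $45k+: 220 × 3200 = 704,000
Adjusted estimate = 1,253,000 / 680 = 1842.65 → $1,840.

$1,840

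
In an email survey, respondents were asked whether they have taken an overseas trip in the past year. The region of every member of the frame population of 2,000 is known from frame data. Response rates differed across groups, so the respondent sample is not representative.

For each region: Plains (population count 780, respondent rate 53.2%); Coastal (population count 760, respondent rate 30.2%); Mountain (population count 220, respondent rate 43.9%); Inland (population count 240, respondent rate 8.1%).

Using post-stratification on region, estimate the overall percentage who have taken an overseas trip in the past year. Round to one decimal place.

Reweight to the known region distribution:
  Plains: (780/2,000) × 53.2 = 20.748
  Coastal: (760/2,000) × 30.2 = 11.476
  Mountain: (220/2,000) × 43.9 = 4.829
  Inland: (240/2,000) × 8.1 = 0.972
Post-stratified estimate = 38.025 → 38.0%.

38.0%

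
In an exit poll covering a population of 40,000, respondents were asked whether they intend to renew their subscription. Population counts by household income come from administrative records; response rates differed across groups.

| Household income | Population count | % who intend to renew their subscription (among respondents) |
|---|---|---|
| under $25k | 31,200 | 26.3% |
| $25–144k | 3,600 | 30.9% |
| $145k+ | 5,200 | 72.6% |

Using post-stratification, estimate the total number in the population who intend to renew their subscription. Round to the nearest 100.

Apply each group's respondent rate to its population count:
  under $25k: 31,200 × 26.3% = 8205.6
  $25–144k: 3,600 × 30.9% = 1112.4
  $145k+: 5,200 × 72.6% = 3775.2
Estimated total = 13093.2 → 13,100.

13,100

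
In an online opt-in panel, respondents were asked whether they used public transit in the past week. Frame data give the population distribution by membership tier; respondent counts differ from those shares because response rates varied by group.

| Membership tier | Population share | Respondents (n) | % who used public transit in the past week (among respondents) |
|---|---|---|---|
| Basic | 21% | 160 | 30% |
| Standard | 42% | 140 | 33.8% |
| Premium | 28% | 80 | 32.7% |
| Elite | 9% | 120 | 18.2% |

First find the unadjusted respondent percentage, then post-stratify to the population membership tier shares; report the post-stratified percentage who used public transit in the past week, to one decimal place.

31.3%

Naive respondent-only estimate (weights = respondent counts):
  (160/500)×30 + (140/500)×33.8 + (80/500)×32.7 + (120/500)×18.2 = 28.664%
Post-stratified estimate weights by population shares:
  0.21×30 + 0.42×33.8 + 0.28×32.7 + 0.09×18.2 = 31.29%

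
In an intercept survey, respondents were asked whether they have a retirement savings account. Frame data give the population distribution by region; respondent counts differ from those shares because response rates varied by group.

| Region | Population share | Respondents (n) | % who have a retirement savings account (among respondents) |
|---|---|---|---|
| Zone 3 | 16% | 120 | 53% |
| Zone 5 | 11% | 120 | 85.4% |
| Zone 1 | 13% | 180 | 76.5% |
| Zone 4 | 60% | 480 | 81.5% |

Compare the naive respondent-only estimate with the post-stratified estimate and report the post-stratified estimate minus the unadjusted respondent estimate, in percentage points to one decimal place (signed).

Without adjustment, the pooled respondent share is:
  (120/900)×53 + (120/900)×85.4 + (180/900)×76.5 + (480/900)×81.5 = 77.22%
Post-stratifying to population shares instead:
  0.16×53 + 0.11×85.4 + 0.13×76.5 + 0.6×81.5 = 76.719%
Difference = 76.719 − 77.22 = -0.501 pp.

-0.5 percentage points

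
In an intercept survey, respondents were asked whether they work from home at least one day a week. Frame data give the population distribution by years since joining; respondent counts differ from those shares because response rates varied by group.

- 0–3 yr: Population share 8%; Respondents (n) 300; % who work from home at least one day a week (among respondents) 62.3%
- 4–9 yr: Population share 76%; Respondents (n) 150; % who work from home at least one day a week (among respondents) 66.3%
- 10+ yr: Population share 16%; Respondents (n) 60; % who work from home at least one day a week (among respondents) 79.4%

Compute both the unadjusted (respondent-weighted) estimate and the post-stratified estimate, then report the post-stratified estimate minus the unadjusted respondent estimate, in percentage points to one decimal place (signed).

Without adjustment, the pooled respondent share is:
  (300/510)×62.3 + (150/510)×66.3 + (60/510)×79.4 = 65.4882%
Post-stratified estimate weights by population shares:
  0.08×62.3 + 0.76×66.3 + 0.16×79.4 = 68.076%
Difference = 68.076 − 65.4882 = 2.5878 pp.

+2.6 percentage points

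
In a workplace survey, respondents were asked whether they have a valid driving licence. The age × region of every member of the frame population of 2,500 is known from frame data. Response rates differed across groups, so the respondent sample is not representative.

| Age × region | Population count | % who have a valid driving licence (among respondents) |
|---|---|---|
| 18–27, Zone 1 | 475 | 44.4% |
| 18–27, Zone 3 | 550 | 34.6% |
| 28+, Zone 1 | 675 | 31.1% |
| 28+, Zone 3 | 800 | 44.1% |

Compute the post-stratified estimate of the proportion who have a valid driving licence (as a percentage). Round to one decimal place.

Weight each group's respondent value by its population share:
  18–27, Zone 1: (475/2,500) × 44.4 = 8.436
  18–27, Zone 3: (550/2,500) × 34.6 = 7.612
  28+, Zone 1: (675/2,500) × 31.1 = 8.397
  28+, Zone 3: (800/2,500) × 44.1 = 14.112
Post-stratified estimate = 38.557 → 38.6%.

38.6%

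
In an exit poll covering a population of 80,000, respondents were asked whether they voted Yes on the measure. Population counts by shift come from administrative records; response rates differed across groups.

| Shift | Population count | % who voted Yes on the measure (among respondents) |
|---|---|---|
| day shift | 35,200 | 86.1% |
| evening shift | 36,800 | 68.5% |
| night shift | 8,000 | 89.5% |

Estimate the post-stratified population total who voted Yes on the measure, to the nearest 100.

Estimated count per cell = population count × respondent percentage:
  day shift: 35,200 × 86.1% = 30307.2
  evening shift: 36,800 × 68.5% = 25,208
  night shift: 8,000 × 89.5% = 7160
Estimated total = 62675.2 → 62,700.

62,700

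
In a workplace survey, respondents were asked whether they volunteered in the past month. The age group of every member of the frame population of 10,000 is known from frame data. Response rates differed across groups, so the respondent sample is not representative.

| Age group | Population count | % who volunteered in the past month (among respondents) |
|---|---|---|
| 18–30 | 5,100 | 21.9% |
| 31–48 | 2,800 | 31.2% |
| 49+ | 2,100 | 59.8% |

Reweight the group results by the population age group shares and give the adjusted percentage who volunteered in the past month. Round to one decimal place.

32.5%

Weight each group's respondent value by its population share:
  18–30: (5,100/10,000) × 21.9 = 11.169
  31–48: (2,800/10,000) × 31.2 = 8.736
  49+: (2,100/10,000) × 59.8 = 12.558
Post-stratified estimate = 32.463 → 32.5%.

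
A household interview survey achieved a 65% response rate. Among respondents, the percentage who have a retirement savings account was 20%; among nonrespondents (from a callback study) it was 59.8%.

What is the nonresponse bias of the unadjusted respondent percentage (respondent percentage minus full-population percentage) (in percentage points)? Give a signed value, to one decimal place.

-13.9 percentage points

Nonresponse fraction = 1 − 0.65 = 0.35.
Bias = (nonresponse fraction) × (respondent percentage − nonrespondent percentage)
     = 0.35 × (20 − 59.8) = 0.35 × -39.8 = -13.93.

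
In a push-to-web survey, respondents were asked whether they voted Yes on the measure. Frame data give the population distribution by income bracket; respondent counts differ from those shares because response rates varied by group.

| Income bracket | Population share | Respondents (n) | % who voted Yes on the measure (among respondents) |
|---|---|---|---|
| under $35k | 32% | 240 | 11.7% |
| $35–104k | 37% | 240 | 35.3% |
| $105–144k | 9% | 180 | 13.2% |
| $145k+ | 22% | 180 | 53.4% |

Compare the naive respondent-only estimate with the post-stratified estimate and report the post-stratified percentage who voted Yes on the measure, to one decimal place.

29.7%

Without adjustment, the pooled respondent share is:
  (240/840)×11.7 + (240/840)×35.3 + (180/840)×13.2 + (180/840)×53.4 = 27.7%
Post-stratified estimate weights by population shares:
  0.32×11.7 + 0.37×35.3 + 0.09×13.2 + 0.22×53.4 = 29.741%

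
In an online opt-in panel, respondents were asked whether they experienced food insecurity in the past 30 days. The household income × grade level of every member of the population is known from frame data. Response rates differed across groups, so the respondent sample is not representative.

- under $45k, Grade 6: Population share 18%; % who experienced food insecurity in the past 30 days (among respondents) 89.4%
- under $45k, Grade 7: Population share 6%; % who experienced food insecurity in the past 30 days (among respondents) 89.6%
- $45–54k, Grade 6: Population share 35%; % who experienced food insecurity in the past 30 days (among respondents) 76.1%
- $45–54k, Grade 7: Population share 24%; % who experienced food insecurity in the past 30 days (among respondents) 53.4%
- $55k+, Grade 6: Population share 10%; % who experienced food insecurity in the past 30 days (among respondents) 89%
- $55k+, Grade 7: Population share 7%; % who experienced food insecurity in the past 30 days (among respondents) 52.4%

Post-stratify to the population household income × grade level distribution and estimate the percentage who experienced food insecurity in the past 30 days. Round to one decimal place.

Post-stratification weights by population share, not respondent share:
  under $45k, Grade 6: 0.18 × 89.4 = 16.092
  under $45k, Grade 7: 0.06 × 89.6 = 5.376
  $45–54k, Grade 6: 0.35 × 76.1 = 26.635
  $45–54k, Grade 7: 0.24 × 53.4 = 12.816
  $55k+, Grade 6: 0.1 × 89 = 8.9
  $55k+, Grade 7: 0.07 × 52.4 = 3.668
Post-stratified estimate = 73.487 → 73.5%.

73.5%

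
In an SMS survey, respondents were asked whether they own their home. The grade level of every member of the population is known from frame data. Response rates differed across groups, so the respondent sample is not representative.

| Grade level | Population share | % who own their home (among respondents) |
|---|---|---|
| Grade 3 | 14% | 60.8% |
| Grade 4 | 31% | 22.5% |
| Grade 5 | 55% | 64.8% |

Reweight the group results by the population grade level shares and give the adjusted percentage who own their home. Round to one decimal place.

Reweight to the known grade level distribution:
  Grade 3: 0.14 × 60.8 = 8.512
  Grade 4: 0.31 × 22.5 = 6.975
  Grade 5: 0.55 × 64.8 = 35.64
Post-stratified estimate = 51.127 → 51.1%.

51.1%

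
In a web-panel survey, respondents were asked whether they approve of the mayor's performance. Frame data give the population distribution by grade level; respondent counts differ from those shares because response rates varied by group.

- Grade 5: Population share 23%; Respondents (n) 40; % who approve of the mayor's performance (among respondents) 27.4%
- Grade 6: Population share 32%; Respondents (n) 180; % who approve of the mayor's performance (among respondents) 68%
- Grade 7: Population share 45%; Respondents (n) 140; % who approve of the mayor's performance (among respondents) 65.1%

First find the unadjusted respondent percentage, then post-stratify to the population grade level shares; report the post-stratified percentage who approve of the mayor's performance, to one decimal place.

57.4%

Naive respondent-only estimate (weights = respondent counts):
  (40/360)×27.4 + (180/360)×68 + (140/360)×65.1 = 62.3611%
Reweighting by population grade level shares:
  0.23×27.4 + 0.32×68 + 0.45×65.1 = 57.357%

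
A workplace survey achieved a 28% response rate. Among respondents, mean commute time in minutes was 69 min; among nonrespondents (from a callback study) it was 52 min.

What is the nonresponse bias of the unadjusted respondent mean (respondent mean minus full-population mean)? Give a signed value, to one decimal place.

+12.2

Nonresponse fraction = 1 − 0.28 = 0.72.
Bias = (nonresponse fraction) × (respondent mean − nonrespondent mean)
     = 0.72 × (69 − 52) = 0.72 × 17 = 12.24.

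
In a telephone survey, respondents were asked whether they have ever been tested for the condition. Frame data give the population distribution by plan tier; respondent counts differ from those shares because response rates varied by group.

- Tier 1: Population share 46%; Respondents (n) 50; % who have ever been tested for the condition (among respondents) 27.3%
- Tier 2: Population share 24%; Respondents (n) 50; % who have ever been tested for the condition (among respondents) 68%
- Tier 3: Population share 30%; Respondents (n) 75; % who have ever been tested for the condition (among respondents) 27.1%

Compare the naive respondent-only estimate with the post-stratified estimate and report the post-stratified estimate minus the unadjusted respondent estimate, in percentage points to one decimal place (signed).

Naive respondent-only estimate (weights = respondent counts):
  (50/175)×27.3 + (50/175)×68 + (75/175)×27.1 = 38.8429%
Post-stratifying to population shares instead:
  0.46×27.3 + 0.24×68 + 0.3×27.1 = 37.008%
Difference = 37.008 − 38.8429 = -1.8349 pp.

-1.8 percentage points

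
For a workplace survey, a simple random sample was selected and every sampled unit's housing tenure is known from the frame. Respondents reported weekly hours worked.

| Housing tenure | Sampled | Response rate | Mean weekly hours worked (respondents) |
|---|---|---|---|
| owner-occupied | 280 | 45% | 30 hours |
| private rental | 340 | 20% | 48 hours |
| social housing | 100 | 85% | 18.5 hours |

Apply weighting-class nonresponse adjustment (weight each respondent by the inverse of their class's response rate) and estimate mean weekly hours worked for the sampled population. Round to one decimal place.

Each respondent's weight = sampled/responded in their class; summing within a class gives n_sampled, so:
  owner-occupied: 280 × 30 = 8400
  private rental: 340 × 48 = 16,320
  social housing: 100 × 18.5 = 1850
Adjusted estimate = 26,570 / 720 = 36.9028 → 36.9.

36.9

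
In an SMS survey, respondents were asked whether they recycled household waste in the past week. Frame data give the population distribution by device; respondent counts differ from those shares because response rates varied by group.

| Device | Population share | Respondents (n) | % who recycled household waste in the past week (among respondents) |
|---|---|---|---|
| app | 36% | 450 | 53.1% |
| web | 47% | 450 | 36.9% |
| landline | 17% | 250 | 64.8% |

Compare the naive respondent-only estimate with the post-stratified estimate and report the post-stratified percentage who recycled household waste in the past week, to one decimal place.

Without adjustment, the pooled respondent share is:
  (450/1150)×53.1 + (450/1150)×36.9 + (250/1150)×64.8 = 49.3043%
Reweighting by population device shares:
  0.36×53.1 + 0.47×36.9 + 0.17×64.8 = 47.475%

47.5%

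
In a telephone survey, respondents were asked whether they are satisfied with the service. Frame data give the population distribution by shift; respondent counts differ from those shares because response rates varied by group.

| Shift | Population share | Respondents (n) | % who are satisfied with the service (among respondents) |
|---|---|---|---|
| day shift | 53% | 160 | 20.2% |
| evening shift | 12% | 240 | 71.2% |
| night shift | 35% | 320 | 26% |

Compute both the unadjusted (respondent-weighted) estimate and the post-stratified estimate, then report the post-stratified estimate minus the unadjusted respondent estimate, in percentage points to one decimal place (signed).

Unadjusted (pooled respondent) estimate weights by respondent counts:
  (160/720)×20.2 + (240/720)×71.2 + (320/720)×26 = 39.7778%
Reweighting by population shift shares:
  0.53×20.2 + 0.12×71.2 + 0.35×26 = 28.35%
Difference = 28.35 − 39.7778 = -11.4278 pp.

-11.4 percentage points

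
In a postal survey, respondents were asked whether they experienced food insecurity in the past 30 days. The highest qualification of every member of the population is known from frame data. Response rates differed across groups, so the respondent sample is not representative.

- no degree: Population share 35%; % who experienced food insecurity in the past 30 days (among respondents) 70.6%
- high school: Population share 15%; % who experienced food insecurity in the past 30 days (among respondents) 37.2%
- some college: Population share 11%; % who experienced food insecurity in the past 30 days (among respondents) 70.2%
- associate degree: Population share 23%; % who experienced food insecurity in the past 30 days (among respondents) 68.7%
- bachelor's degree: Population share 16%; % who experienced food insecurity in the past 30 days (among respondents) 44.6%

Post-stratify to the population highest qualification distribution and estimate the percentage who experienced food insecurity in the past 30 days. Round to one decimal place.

Post-stratification weights by population share, not respondent share:
  no degree: 0.35 × 70.6 = 24.71
  high school: 0.15 × 37.2 = 5.58
  some college: 0.11 × 70.2 = 7.722
  associate degree: 0.23 × 68.7 = 15.801
  bachelor's degree: 0.16 × 44.6 = 7.136
Post-stratified estimate = 60.949 → 60.9%.

60.9%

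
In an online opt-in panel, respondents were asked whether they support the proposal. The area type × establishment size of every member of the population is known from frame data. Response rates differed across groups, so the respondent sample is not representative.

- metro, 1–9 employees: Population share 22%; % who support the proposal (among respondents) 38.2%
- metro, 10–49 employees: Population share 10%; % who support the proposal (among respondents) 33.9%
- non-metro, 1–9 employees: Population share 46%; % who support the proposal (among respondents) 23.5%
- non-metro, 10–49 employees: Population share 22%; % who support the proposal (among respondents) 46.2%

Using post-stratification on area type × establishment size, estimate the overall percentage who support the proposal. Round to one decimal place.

Weight each group's respondent value by its population share:
  metro, 1–9 employees: 0.22 × 38.2 = 8.404
  metro, 10–49 employees: 0.1 × 33.9 = 3.39
  non-metro, 1–9 employees: 0.46 × 23.5 = 10.81
  non-metro, 10–49 employees: 0.22 × 46.2 = 10.164
Post-stratified estimate = 32.768 → 32.8%.

32.8%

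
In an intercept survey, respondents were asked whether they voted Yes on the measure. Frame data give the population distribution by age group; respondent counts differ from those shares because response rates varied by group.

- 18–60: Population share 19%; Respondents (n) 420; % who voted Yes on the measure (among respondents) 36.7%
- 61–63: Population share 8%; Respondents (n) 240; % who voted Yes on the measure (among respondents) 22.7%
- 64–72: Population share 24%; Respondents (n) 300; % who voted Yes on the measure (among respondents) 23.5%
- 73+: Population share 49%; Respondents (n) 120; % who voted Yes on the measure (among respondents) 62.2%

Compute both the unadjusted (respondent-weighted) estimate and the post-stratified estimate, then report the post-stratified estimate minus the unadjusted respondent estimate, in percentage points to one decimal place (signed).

Naive respondent-only estimate (weights = respondent counts):
  (420/1080)×36.7 + (240/1080)×22.7 + (300/1080)×23.5 + (120/1080)×62.2 = 32.7556%
Post-stratifying to population shares instead:
  0.19×36.7 + 0.08×22.7 + 0.24×23.5 + 0.49×62.2 = 44.907%
Difference = 44.907 − 32.7556 = 12.1514 pp.

+12.2 percentage points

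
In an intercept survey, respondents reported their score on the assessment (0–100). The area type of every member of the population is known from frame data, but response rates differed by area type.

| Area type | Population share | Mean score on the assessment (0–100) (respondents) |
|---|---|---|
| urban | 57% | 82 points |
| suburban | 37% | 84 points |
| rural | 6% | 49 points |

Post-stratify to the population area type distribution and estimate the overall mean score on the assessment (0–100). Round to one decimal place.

Each cell contributes population-share × respondent value:
  urban: 0.57 × 82 = 46.74
  suburban: 0.37 × 84 = 31.08
  rural: 0.06 × 49 = 2.94
Post-stratified estimate = 80.76 → 80.8.

80.8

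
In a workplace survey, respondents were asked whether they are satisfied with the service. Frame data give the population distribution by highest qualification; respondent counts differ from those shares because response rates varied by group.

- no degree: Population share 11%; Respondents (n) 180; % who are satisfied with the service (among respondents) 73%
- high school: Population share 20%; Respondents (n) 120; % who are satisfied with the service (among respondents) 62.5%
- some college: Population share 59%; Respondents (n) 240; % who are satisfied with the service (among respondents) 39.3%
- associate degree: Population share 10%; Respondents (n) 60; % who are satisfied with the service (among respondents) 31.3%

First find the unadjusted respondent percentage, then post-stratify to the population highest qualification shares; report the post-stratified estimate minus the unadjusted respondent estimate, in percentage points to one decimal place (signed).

Naive respondent-only estimate (weights = respondent counts):
  (180/600)×73 + (120/600)×62.5 + (240/600)×39.3 + (60/600)×31.3 = 53.25%
Post-stratified estimate weights by population shares:
  0.11×73 + 0.2×62.5 + 0.59×39.3 + 0.1×31.3 = 46.847%
Difference = 46.847 − 53.25 = -6.403 pp.

-6.4 percentage points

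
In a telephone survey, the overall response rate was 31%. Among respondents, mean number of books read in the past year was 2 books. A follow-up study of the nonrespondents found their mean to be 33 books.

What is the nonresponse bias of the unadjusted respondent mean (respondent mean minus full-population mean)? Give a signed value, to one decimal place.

-21.4

Nonresponse fraction = 1 − 0.31 = 0.69.
Bias = (nonresponse fraction) × (respondent mean − nonrespondent mean)
     = 0.69 × (2 − 33) = 0.69 × -31 = -21.39.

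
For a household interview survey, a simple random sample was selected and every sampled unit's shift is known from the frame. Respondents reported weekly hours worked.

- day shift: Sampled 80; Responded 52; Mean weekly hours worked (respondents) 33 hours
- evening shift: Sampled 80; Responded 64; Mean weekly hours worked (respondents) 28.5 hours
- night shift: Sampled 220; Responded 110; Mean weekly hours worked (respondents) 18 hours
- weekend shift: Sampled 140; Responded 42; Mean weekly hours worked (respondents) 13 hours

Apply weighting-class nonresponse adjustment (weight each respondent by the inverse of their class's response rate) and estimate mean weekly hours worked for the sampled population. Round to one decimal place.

20.6

Response rates by class: day shift 52/80 = 65%, evening shift 64/80 = 80%, night shift 110/220 = 50%, weekend shift 42/140 = 30%.
Inverse-response-rate weighting restores each class to its sampled count, so class totals weight by n_sampled:
  day shift: 80 × 33 = 2640
  evening shift: 80 × 28.5 = 2280
  night shift: 220 × 18 = 3960
  weekend shift: 140 × 13 = 1820
Adjusted estimate = 10,700 / 520 = 20.5769 → 20.6.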